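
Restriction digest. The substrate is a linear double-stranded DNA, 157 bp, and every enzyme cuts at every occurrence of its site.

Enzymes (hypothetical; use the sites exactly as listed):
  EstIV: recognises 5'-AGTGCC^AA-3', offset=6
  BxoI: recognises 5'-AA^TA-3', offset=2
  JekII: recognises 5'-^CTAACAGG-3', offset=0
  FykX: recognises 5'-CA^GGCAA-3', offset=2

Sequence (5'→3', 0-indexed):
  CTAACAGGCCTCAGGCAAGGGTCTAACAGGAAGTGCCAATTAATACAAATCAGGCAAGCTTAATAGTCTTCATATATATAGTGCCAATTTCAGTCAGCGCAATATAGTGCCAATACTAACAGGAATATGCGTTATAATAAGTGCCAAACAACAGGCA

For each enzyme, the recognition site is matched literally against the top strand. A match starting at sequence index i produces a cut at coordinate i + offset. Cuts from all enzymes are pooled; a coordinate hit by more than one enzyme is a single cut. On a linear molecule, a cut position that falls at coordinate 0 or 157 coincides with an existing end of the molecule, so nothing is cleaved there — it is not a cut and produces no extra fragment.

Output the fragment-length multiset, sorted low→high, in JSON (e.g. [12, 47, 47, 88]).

Scan for sites:
  EstIV (AGTGCCAA, off=6): starts [31, 79, 105, 139] → cuts [37, 85, 111, 145]
  BxoI (AATA, off=2): starts [41, 61, 100, 111, 123, 135] → cuts [43, 63, 102, 113, 125, 137]
  JekII (CTAACAGG, off=0): starts [0, 22, 115] → cuts [22, 115] (position 0 is a terminus of the linear molecule — no cut)
  FykX (CAGGCAA, off=2): starts [11, 50] → cuts [13, 52]

Pooled cuts: [13, 22, 37, 43, 52, 63, 85, 102, 111, 113, 115, 125, 137, 145]

Fragments:
  [0,13): 13 bp
  [13,22): 9 bp
  [22,37): 15 bp
  [37,43): 6 bp
  [43,52): 9 bp
  [52,63): 11 bp
  [63,85): 22 bp
  [85,102): 17 bp
  [102,111): 9 bp
  [111,113): 2 bp
  [113,115): 2 bp
  [115,125): 10 bp
  [125,137): 12 bp
  [137,145): 8 bp
  [145,157): 12 bp

[2,2,6,8,9,9,9,10,11,12,12,13,15,17,22]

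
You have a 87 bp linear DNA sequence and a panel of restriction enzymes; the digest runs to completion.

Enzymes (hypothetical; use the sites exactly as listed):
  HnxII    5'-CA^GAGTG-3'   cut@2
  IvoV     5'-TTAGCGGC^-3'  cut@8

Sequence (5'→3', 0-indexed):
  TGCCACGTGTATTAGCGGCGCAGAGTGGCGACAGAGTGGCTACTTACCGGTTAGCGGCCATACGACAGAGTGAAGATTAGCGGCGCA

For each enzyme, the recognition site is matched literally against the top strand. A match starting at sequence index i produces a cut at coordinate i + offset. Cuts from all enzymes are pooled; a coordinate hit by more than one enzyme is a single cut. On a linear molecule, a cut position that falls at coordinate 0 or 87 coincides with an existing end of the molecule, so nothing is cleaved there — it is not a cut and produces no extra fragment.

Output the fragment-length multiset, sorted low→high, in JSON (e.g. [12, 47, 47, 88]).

[3,3,9,11,17,19,25]

Site scan:
  HnxII (CAGAGTG, off=2): starts [20, 31, 65] → cuts [22, 33, 67]
  IvoV (TTAGCGGC, off=8): starts [11, 50, 76] → cuts [19, 58, 84]

Pooled cuts: [19, 22, 33, 58, 67, 84]

Fragment lengths:
  [0,19): 19 bp
  [19,22): 3 bp
  [22,33): 11 bp
  [33,58): 25 bp
  [58,67): 9 bp
  [67,84): 17 bp
  [84,87): 3 bp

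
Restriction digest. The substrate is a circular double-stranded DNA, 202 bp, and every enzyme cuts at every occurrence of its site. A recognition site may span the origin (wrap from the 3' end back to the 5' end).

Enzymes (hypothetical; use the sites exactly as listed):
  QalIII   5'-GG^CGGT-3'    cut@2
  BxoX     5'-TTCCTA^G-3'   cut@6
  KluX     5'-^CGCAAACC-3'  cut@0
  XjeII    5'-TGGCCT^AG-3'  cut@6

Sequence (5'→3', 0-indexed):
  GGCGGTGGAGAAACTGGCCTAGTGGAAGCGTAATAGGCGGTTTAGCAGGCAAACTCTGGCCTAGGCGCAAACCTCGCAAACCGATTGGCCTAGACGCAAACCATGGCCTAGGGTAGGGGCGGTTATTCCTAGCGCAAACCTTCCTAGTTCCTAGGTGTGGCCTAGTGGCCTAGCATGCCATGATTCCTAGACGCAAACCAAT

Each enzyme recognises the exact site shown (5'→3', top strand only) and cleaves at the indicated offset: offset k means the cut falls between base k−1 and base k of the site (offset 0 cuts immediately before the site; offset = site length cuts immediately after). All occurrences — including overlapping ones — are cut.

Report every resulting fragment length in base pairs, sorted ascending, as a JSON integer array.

Per-enzyme occurrences:
  QalIII GGCGGT/2: at [0, 35, 117] ⇒ [2, 37, 119]
  BxoX TTCCTAG/6: at [125, 140, 147, 183] ⇒ [131, 146, 153, 189]
  KluX CGCAAACC/0: at [65, 74, 94, 132, 191] ⇒ [65, 74, 94, 132, 191]
  XjeII TGGCCTAG/6: at [14, 56, 85, 103, 157, 165] ⇒ [20, 62, 91, 109, 163, 171]

Pooled cuts: [2, 20, 37, 62, 65, 74, 91, 94, 109, 119, 131, 132, 146, 153, 163, 171, 189, 191]

Fragments:
  2→20: 18 bp
  20→37: 17 bp
  37→62: 25 bp
  62→65: 3 bp
  65→74: 9 bp
  74→91: 17 bp
  91→94: 3 bp
  94→109: 15 bp
  109→119: 10 bp
  119→131: 12 bp
  131→132: 1 bp
  132→146: 14 bp
  146→153: 7 bp
  153→163: 10 bp
  163→171: 8 bp
  171→189: 18 bp
  189→191: 2 bp
  191→2 (wrap): 202-191+2 = 13 bp

[1,2,3,3,7,8,9,10,10,12,13,14,15,17,17,18,18,25]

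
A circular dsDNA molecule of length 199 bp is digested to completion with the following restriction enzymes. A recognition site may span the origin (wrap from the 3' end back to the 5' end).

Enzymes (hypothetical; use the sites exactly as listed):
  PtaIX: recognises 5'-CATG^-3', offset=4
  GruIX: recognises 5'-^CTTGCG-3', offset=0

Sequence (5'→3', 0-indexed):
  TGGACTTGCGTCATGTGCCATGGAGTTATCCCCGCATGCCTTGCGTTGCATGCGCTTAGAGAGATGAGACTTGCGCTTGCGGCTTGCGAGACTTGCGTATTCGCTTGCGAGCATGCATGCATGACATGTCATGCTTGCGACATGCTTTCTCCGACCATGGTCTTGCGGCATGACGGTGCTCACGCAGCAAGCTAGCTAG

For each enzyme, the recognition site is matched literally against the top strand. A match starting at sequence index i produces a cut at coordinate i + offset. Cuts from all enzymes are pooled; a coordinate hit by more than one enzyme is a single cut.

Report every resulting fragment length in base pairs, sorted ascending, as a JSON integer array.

[1,2,4,4,5,5,6,7,7,9,11,11,11,12,12,13,15,16,17,31]

Per-enzyme occurrences:
  PtaIX (CATG, off=4): starts [11, 18, 34, 48, 111, 115, 119, 124, 129, 140, 155, 168] → cuts [15, 22, 38, 52, 115, 119, 123, 128, 133, 144, 159, 172]
  GruIX (CTTGCG, off=0): starts [4, 39, 69, 75, 82, 91, 103, 133, 161] → cuts [4, 39, 69, 75, 82, 91, 103, 133, 161]

Pooled cuts: [4, 15, 22, 38, 39, 52, 69, 75, 82, 91, 103, 115, 119, 123, 128, 133, 144, 159, 161, 172]

Fragment lengths:
  4→15: 11 bp
  15→22: 7 bp
  22→38: 16 bp
  38→39: 1 bp
  39→52: 13 bp
  52→69: 17 bp
  69→75: 6 bp
  75→82: 7 bp
  82→91: 9 bp
  91→103: 12 bp
  103→115: 12 bp
  115→119: 4 bp
  119→123: 4 bp
  123→128: 5 bp
  128→133: 5 bp
  133→144: 11 bp
  144→159: 15 bp
  159→161: 2 bp
  161→172: 11 bp
  172→4 (wrap): 199-172+4 = 31 bp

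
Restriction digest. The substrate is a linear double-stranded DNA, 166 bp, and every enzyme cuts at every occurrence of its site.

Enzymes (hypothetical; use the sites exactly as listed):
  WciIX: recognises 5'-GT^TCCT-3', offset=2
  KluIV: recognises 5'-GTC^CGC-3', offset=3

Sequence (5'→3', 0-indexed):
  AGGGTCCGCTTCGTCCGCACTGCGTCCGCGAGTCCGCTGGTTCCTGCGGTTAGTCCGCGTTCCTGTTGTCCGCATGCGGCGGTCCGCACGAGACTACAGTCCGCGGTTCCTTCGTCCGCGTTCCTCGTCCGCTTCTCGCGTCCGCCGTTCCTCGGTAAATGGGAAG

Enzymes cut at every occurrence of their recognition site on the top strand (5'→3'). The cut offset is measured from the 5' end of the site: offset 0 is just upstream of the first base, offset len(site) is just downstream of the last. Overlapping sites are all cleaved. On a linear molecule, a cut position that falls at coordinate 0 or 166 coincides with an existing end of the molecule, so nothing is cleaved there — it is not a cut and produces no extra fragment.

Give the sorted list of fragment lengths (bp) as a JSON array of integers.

Per-enzyme occurrences:
  WciIX (GTTCCT, off=2): starts [39, 58, 105, 119, 146] → cuts [41, 60, 107, 121, 148]
  KluIV (GTCCGC, off=3): starts [3, 12, 23, 31, 52, 67, 81, 98, 113, 126, 139] → cuts [6, 15, 26, 34, 55, 70, 84, 101, 116, 129, 142]

All cut coordinates (distinct, sorted): [6, 15, 26, 34, 41, 55, 60, 70, 84, 101, 107, 116, 121, 129, 142, 148]

Fragments:
  [0,6): 6 bp
  [6,15): 9 bp
  [15,26): 11 bp
  [26,34): 8 bp
  [34,41): 7 bp
  [41,55): 14 bp
  [55,60): 5 bp
  [60,70): 10 bp
  [70,84): 14 bp
  [84,101): 17 bp
  [101,107): 6 bp
  [107,116): 9 bp
  [116,121): 5 bp
  [121,129): 8 bp
  [129,142): 13 bp
  [142,148): 6 bp
  [148,166): 18 bp

[5,5,6,6,6,7,8,8,9,9,10,11,13,14,14,17,18]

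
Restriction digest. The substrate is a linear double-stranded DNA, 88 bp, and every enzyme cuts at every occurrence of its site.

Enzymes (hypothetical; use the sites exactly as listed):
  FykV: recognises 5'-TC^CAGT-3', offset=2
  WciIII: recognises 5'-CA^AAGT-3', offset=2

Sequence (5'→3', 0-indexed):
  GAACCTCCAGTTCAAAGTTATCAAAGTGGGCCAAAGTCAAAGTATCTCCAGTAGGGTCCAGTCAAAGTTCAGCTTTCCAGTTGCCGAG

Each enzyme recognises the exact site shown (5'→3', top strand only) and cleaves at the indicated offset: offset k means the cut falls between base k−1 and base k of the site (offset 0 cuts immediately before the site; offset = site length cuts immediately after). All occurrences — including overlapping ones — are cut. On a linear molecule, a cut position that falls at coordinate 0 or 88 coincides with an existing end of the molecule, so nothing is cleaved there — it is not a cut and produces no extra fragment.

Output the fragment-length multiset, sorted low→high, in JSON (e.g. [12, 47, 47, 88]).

Per-enzyme occurrences:
  FykV (TCCAGT, off=2): starts [5, 46, 56, 75] → cuts [7, 48, 58, 77]
  WciIII (CAAAGT, off=2): starts [12, 21, 31, 37, 62] → cuts [14, 23, 33, 39, 64]

All cut coordinates (distinct, sorted): [7, 14, 23, 33, 39, 48, 58, 64, 77]

Fragment lengths:
  [0,7): 7 bp
  [7,14): 7 bp
  [14,23): 9 bp
  [23,33): 10 bp
  [33,39): 6 bp
  [39,48): 9 bp
  [48,58): 10 bp
  [58,64): 6 bp
  [64,77): 13 bp
  [77,88): 11 bp

[6,6,7,7,9,9,10,10,11,13]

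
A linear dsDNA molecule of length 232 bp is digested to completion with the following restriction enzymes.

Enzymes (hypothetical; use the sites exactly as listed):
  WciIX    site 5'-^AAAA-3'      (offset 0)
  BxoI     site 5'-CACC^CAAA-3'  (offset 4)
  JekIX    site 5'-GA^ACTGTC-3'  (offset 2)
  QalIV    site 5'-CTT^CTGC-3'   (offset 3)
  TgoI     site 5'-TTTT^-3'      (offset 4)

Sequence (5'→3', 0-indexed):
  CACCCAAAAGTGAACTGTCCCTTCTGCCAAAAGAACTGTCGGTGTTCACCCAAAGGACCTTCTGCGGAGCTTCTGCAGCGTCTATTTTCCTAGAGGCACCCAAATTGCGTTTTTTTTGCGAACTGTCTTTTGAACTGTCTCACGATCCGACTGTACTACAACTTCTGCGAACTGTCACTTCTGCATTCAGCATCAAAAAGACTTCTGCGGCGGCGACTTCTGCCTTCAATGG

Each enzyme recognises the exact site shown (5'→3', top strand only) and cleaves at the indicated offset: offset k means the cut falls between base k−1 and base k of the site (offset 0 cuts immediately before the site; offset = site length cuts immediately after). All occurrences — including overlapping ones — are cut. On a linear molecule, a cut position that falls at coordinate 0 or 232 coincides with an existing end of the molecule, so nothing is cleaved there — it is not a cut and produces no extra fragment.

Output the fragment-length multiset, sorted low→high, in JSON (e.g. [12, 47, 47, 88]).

Per-enzyme occurrences:
  WciIX AAAA/0: at [5, 28, 194, 195] ⇒ [5, 28, 194, 195]
  BxoI CACCCAAA/4: at [0, 46, 96] ⇒ [4, 50, 100]
  JekIX GAACTGTC/2: at [11, 32, 119, 131, 168] ⇒ [13, 34, 121, 133, 170]
  QalIV CTTCTGC/3: at [20, 58, 69, 161, 177, 201, 216] ⇒ [23, 61, 72, 164, 180, 204, 219]
  TgoI TTTT/4: at [84, 109, 110, 111, 112, 113, 127] ⇒ [88, 113, 114, 115, 116, 117, 131]

All cut coordinates (distinct, sorted): [4, 5, 13, 23, 28, 34, 50, 61, 72, 88, 100, 113, 114, 115, 116, 117, 121, 131, 133, 164, 170, 180, 194, 195, 204, 219]

Fragment lengths:
  [0,4): 4 bp
  [4,5): 1 bp
  [5,13): 8 bp
  [13,23): 10 bp
  [23,28): 5 bp
  [28,34): 6 bp
  [34,50): 16 bp
  [50,61): 11 bp
  [61,72): 11 bp
  [72,88): 16 bp
  [88,100): 12 bp
  [100,113): 13 bp
  [113,114): 1 bp
  [114,115): 1 bp
  [115,116): 1 bp
  [116,117): 1 bp
  [117,121): 4 bp
  [121,131): 10 bp
  [131,133): 2 bp
  [133,164): 31 bp
  [164,170): 6 bp
  [170,180): 10 bp
  [180,194): 14 bp
  [194,195): 1 bp
  [195,204): 9 bp
  [204,219): 15 bp
  [219,232): 13 bp

[1,1,1,1,1,1,2,4,4,5,6,6,8,9,10,10,10,11,11,12,13,13,14,15,16,16,31]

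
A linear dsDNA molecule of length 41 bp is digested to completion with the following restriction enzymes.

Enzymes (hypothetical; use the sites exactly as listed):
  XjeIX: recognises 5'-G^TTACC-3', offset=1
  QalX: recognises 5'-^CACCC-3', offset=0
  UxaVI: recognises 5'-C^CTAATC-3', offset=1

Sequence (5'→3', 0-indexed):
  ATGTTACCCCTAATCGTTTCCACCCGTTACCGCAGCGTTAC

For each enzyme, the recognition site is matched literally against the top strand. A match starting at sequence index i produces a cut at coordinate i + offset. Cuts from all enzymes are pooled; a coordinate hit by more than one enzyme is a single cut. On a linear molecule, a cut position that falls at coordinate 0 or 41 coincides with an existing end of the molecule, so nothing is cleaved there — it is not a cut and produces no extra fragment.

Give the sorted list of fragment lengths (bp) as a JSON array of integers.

Per-enzyme occurrences:
  XjeIX GTTACC/1: at [2, 25] ⇒ [3, 26]
  QalX CACCC/0: at [20] ⇒ [20]
  UxaVI CCTAATC/1: at [8] ⇒ [9]

Pooled cuts: [3, 9, 20, 26]

Fragments:
  [0,3): 3 bp
  [3,9): 6 bp
  [9,20): 11 bp
  [20,26): 6 bp
  [26,41): 15 bp

[3,6,6,11,15]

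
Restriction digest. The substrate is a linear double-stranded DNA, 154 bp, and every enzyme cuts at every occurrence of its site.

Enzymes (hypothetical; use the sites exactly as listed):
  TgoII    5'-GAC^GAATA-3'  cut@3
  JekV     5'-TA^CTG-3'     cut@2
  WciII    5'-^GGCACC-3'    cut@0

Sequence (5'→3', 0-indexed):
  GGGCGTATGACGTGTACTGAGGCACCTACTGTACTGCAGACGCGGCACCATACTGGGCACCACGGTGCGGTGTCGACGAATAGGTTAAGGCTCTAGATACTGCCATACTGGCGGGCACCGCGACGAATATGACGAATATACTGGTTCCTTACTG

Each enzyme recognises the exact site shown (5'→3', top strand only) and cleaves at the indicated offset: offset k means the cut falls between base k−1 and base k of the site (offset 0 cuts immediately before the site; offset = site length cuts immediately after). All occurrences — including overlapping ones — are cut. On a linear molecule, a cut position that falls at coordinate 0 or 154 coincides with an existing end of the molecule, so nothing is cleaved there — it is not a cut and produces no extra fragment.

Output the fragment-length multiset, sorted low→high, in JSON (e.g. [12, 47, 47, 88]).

Scan for sites:
  TgoII (GACGAATA, off=3): starts [74, 121, 130] → cuts [77, 124, 133]
  JekV (TACTG, off=2): starts [14, 26, 31, 50, 97, 105, 138, 149] → cuts [16, 28, 33, 52, 99, 107, 140, 151]
  WciII (GGCACC, off=0): starts [20, 43, 55, 113] → cuts [20, 43, 55, 113]

All cut coordinates (distinct, sorted): [16, 20, 28, 33, 43, 52, 55, 77, 99, 107, 113, 124, 133, 140, 151]

Fragments:
  [0,16): 16 bp
  [16,20): 4 bp
  [20,28): 8 bp
  [28,33): 5 bp
  [33,43): 10 bp
  [43,52): 9 bp
  [52,55): 3 bp
  [55,77): 22 bp
  [77,99): 22 bp
  [99,107): 8 bp
  [107,113): 6 bp
  [113,124): 11 bp
  [124,133): 9 bp
  [133,140): 7 bp
  [140,151): 11 bp
  [151,154): 3 bp

[3,3,4,5,6,7,8,8,9,9,10,11,11,16,22,22]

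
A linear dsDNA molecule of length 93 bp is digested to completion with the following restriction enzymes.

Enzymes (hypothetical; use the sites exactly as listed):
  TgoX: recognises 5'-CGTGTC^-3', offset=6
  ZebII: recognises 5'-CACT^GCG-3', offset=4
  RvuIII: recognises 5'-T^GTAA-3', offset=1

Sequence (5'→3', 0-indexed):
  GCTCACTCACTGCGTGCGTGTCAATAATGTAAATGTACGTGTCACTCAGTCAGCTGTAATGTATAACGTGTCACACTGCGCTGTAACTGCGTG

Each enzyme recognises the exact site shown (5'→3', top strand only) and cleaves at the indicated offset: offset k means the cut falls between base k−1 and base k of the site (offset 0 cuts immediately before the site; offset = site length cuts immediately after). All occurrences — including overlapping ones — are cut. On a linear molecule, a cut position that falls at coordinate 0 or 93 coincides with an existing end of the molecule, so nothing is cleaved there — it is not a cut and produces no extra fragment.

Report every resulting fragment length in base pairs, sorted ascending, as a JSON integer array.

[5,5,6,11,11,11,12,15,17]

Site scan:
  TgoX (CGTGTC, off=6): starts [16, 37, 66] → cuts [22, 43, 72]
  ZebII (CACTGCG, off=4): starts [7, 73] → cuts [11, 77]
  RvuIII (TGTAA, off=1): starts [27, 54, 81] → cuts [28, 55, 82]

Pooled cuts: [11, 22, 28, 43, 55, 72, 77, 82]

Fragment lengths:
  [0,11): 11 bp
  [11,22): 11 bp
  [22,28): 6 bp
  [28,43): 15 bp
  [43,55): 12 bp
  [55,72): 17 bp
  [72,77): 5 bp
  [77,82): 5 bp
  [82,93): 11 bp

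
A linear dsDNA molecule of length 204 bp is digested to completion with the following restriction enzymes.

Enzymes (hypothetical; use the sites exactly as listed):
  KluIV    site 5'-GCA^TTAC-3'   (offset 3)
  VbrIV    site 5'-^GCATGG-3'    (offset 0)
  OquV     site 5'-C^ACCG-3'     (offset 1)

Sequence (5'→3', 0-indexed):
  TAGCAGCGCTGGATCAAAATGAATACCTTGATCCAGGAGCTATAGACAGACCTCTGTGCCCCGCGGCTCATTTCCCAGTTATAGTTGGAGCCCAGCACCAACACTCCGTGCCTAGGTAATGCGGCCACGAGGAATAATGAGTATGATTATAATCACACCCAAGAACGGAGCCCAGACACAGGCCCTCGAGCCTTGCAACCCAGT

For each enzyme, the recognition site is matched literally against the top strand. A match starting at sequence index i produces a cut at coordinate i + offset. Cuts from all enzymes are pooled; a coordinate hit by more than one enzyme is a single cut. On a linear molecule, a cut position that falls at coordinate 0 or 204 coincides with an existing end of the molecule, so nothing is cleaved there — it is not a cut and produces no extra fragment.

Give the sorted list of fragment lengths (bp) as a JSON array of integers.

Site scan:
  KluIV (GCATTAC, off=3): no sites
  VbrIV (GCATGG, off=0): no sites
  OquV (CACCG, off=1): no sites

All cut coordinates (distinct, sorted): ∅

Fragment lengths:
  no cuts → one linear fragment of 204 bp

[204]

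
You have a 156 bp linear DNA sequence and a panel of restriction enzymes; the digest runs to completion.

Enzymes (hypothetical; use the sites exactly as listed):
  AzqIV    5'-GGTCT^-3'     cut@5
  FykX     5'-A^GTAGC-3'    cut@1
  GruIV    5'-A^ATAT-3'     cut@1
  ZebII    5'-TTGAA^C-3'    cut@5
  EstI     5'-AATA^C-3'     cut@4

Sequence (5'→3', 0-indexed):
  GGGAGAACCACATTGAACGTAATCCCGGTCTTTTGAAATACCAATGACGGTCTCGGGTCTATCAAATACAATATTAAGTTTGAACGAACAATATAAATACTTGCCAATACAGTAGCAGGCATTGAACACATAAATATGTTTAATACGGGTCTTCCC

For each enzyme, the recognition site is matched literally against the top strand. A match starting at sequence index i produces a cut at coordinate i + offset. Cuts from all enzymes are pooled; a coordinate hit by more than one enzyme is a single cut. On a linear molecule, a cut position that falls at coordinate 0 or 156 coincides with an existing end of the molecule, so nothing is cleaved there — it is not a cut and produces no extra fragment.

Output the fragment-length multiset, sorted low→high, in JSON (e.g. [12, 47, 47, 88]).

[2,2,4,6,7,7,7,8,9,9,10,12,13,14,14,15,17]

Per-enzyme occurrences:
  AzqIV (GGTCT, off=5): starts [26, 48, 55, 147] → cuts [31, 53, 60, 152]
  FykX (AGTAGC, off=1): starts [110] → cuts [111]
  GruIV (AATAT, off=1): starts [69, 89, 132] → cuts [70, 90, 133]
  ZebII (TTGAAC, off=5): starts [12, 79, 121] → cuts [17, 84, 126]
  EstI (AATAC, off=4): starts [36, 64, 95, 105, 141] → cuts [40, 68, 99, 109, 145]

All cut coordinates (distinct, sorted): [17, 31, 40, 53, 60, 68, 70, 84, 90, 99, 109, 111, 126, 133, 145, 152]

Fragments:
  [0,17): 17 bp
  [17,31): 14 bp
  [31,40): 9 bp
  [40,53): 13 bp
  [53,60): 7 bp
  [60,68): 8 bp
  [68,70): 2 bp
  [70,84): 14 bp
  [84,90): 6 bp
  [90,99): 9 bp
  [99,109): 10 bp
  [109,111): 2 bp
  [111,126): 15 bp
  [126,133): 7 bp
  [133,145): 12 bp
  [145,152): 7 bp
  [152,156): 4 bp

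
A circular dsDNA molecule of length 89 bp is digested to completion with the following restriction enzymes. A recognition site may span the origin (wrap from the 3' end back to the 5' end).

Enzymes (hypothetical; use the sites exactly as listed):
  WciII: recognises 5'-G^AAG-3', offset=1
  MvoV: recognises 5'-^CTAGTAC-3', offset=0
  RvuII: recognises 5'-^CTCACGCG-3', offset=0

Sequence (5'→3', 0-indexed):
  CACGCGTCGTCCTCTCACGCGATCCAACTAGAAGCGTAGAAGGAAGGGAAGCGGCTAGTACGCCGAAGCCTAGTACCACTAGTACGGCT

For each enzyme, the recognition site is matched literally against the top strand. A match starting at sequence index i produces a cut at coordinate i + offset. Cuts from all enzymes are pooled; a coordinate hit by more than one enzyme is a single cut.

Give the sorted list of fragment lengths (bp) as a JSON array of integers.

[4,4,5,6,8,9,9,11,15,18]

Scan for sites:
  WciII GAAG/1: at [30, 38, 42, 47, 64] ⇒ [31, 39, 43, 48, 65]
  MvoV CTAGTAC/0: at [54, 69, 78] ⇒ [54, 69, 78]
  RvuII CTCACGCG/0: at [13, 87] ⇒ [13, 87]

Pooled cuts: [13, 31, 39, 43, 48, 54, 65, 69, 78, 87]

Fragments:
  13→31: 18 bp
  31→39: 8 bp
  39→43: 4 bp
  43→48: 5 bp
  48→54: 6 bp
  54→65: 11 bp
  65→69: 4 bp
  69→78: 9 bp
  78→87: 9 bp
  87→13 (wrap): 89-87+13 = 15 bp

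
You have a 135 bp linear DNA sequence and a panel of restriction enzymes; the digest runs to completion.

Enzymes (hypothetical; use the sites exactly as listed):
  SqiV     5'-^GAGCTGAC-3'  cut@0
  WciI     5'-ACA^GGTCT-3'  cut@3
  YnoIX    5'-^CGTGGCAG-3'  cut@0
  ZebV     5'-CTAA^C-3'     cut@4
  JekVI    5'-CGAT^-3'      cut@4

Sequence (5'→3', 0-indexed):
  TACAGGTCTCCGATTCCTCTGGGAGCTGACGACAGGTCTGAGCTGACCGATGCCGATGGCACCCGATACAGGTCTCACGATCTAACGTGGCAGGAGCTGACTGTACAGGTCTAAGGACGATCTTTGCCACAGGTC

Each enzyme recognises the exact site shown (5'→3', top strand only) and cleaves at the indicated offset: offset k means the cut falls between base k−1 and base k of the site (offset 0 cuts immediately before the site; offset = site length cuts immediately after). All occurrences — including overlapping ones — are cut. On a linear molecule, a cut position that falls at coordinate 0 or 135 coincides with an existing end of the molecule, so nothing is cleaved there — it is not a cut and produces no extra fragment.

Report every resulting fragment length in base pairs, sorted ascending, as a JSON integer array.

[3,4,4,5,6,8,8,10,10,11,12,12,14,14,14]

Per-enzyme occurrences:
  SqiV (GAGCTGAC, off=0): starts [22, 39, 93] → cuts [22, 39, 93]
  WciI (ACAGGTCT, off=3): starts [1, 31, 67, 104] → cuts [4, 34, 70, 107]
  YnoIX (CGTGGCAG, off=0): starts [85] → cuts [85]
  ZebV (CTAAC, off=4): starts [81] → cuts [85]
  JekVI (CGAT, off=4): starts [10, 47, 53, 63, 77, 117] → cuts [14, 51, 57, 67, 81, 121]

Pooled cuts: [4, 14, 22, 34, 39, 51, 57, 67, 70, 81, 85, 93, 107, 121]

Fragments:
  [0,4): 4 bp
  [4,14): 10 bp
  [14,22): 8 bp
  [22,34): 12 bp
  [34,39): 5 bp
  [39,51): 12 bp
  [51,57): 6 bp
  [57,67): 10 bp
  [67,70): 3 bp
  [70,81): 11 bp
  [81,85): 4 bp
  [85,93): 8 bp
  [93,107): 14 bp
  [107,121): 14 bp
  [121,135): 14 bp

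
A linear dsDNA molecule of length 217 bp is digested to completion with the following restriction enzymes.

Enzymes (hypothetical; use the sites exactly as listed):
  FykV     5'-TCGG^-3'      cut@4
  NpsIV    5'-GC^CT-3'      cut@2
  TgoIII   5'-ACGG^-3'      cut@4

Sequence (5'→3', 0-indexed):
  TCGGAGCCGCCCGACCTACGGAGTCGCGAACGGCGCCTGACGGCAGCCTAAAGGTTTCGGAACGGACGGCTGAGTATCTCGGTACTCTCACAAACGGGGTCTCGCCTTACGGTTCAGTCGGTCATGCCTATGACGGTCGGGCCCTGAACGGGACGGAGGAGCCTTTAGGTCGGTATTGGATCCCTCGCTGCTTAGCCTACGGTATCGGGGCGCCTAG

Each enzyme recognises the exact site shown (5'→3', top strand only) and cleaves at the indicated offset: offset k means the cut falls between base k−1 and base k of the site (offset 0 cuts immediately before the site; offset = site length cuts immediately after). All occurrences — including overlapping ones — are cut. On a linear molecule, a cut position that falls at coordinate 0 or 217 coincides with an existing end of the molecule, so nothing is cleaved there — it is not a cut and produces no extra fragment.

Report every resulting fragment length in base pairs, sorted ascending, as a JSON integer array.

[3,4,4,4,4,4,5,5,5,6,6,6,6,7,7,8,9,9,11,11,12,13,13,15,17,23]

Site scan:
  FykV (TCGG, off=4): starts [0, 56, 78, 117, 136, 169, 204] → cuts [4, 60, 82, 121, 140, 173, 208]
  NpsIV (GCCT, off=2): starts [34, 45, 103, 125, 160, 194, 211] → cuts [36, 47, 105, 127, 162, 196, 213]
  TgoIII (ACGG, off=4): starts [17, 29, 39, 61, 65, 93, 108, 132, 147, 152, 198] → cuts [21, 33, 43, 65, 69, 97, 112, 136, 151, 156, 202]

Pooled cuts: [4, 21, 33, 36, 43, 47, 60, 65, 69, 82, 97, 105, 112, 121, 127, 136, 140, 151, 156, 162, 173, 196, 202, 208, 213]

Fragment lengths:
  [0,4): 4 bp
  [4,21): 17 bp
  [21,33): 12 bp
  [33,36): 3 bp
  [36,43): 7 bp
  [43,47): 4 bp
  [47,60): 13 bp
  [60,65): 5 bp
  [65,69): 4 bp
  [69,82): 13 bp
  [82,97): 15 bp
  [97,105): 8 bp
  [105,112): 7 bp
  [112,121): 9 bp
  [121,127): 6 bp
  [127,136): 9 bp
  [136,140): 4 bp
  [140,151): 11 bp
  [151,156): 5 bp
  [156,162): 6 bp
  [162,173): 11 bp
  [173,196): 23 bp
  [196,202): 6 bp
  [202,208): 6 bp
  [208,213): 5 bp
  [213,217): 4 bp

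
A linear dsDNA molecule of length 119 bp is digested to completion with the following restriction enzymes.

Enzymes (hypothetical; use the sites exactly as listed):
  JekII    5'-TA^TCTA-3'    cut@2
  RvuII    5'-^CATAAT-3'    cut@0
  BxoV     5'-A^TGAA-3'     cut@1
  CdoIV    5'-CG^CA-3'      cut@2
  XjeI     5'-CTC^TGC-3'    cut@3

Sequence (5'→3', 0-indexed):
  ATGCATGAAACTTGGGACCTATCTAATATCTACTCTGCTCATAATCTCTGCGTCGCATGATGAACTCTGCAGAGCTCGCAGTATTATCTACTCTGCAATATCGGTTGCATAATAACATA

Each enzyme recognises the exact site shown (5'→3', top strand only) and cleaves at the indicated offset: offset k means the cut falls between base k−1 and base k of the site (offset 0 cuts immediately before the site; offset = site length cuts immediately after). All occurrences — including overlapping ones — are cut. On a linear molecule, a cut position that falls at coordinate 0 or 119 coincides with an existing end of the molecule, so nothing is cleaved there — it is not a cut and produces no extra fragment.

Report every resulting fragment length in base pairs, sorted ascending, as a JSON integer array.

[4,5,5,7,7,7,7,7,8,9,11,12,14,16]

Site scan:
  JekII TATCTA/2: at [19, 26, 84] ⇒ [21, 28, 86]
  RvuII CATAAT/0: at [39, 107] ⇒ [39, 107]
  BxoV ATGAA/1: at [4, 59] ⇒ [5, 60]
  CdoIV CGCA/2: at [53, 76] ⇒ [55, 78]
  XjeI CTCTGC/3: at [32, 45, 64, 90] ⇒ [35, 48, 67, 93]

Pooled cuts: [5, 21, 28, 35, 39, 48, 55, 60, 67, 78, 86, 93, 107]

Fragment lengths:
  [0,5): 5 bp
  [5,21): 16 bp
  [21,28): 7 bp
  [28,35): 7 bp
  [35,39): 4 bp
  [39,48): 9 bp
  [48,55): 7 bp
  [55,60): 5 bp
  [60,67): 7 bp
  [67,78): 11 bp
  [78,86): 8 bp
  [86,93): 7 bp
  [93,107): 14 bp
  [107,119): 12 bp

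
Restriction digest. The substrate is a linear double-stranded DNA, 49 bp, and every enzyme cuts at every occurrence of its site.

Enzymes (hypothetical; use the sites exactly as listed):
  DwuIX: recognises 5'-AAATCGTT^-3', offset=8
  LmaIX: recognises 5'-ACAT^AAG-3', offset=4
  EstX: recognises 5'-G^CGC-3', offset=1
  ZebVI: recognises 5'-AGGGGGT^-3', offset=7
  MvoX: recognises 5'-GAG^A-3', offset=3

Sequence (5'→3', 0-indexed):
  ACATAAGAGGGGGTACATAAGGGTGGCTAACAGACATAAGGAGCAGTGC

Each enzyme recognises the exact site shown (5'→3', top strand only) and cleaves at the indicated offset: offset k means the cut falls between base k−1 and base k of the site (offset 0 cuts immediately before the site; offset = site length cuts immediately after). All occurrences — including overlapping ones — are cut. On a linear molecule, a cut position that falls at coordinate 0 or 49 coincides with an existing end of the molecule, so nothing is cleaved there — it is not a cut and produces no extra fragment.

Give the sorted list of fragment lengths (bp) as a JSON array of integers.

Per-enzyme occurrences:
  DwuIX (AAATCGTT, off=8): no sites
  LmaIX (ACATAAG, off=4): starts [0, 14, 33] → cuts [4, 18, 37]
  EstX (GCGC, off=1): no sites
  ZebVI (AGGGGGT, off=7): starts [7] → cuts [14]
  MvoX (GAGA, off=3): no sites

All cut coordinates (distinct, sorted): [4, 14, 18, 37]

Fragments:
  [0,4): 4 bp
  [4,14): 10 bp
  [14,18): 4 bp
  [18,37): 19 bp
  [37,49): 12 bp

[4,4,10,12,19]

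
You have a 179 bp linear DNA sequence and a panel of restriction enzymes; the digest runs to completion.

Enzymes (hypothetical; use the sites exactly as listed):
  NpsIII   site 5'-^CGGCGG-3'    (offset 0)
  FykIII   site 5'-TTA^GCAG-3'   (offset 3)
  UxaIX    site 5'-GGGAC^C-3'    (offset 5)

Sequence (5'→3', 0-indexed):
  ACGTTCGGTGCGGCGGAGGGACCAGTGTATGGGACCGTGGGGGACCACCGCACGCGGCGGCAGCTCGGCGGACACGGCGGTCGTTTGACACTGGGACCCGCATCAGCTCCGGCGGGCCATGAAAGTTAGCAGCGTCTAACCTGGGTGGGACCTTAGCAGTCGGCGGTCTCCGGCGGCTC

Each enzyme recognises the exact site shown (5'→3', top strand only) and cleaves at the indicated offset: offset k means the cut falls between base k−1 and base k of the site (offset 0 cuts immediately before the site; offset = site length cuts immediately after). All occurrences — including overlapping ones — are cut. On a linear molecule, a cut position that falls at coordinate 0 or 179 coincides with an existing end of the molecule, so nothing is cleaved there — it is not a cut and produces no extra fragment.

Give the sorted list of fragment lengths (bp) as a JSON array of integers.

[4,5,9,9,9,10,10,10,11,12,12,13,19,23,23]

Site scan:
  NpsIII CGGCGG/0: at [10, 54, 65, 74, 109, 160, 170] ⇒ [10, 54, 65, 74, 109, 160, 170]
  FykIII TTAGCAG/3: at [125, 152] ⇒ [128, 155]
  UxaIX GGGACC/5: at [17, 30, 40, 92, 146] ⇒ [22, 35, 45, 97, 151]

All cut coordinates (distinct, sorted): [10, 22, 35, 45, 54, 65, 74, 97, 109, 128, 151, 155, 160, 170]

Fragments:
  [0,10): 10 bp
  [10,22): 12 bp
  [22,35): 13 bp
  [35,45): 10 bp
  [45,54): 9 bp
  [54,65): 11 bp
  [65,74): 9 bp
  [74,97): 23 bp
  [97,109): 12 bp
  [109,128): 19 bp
  [128,151): 23 bp
  [151,155): 4 bp
  [155,160): 5 bp
  [160,170): 10 bp
  [170,179): 9 bp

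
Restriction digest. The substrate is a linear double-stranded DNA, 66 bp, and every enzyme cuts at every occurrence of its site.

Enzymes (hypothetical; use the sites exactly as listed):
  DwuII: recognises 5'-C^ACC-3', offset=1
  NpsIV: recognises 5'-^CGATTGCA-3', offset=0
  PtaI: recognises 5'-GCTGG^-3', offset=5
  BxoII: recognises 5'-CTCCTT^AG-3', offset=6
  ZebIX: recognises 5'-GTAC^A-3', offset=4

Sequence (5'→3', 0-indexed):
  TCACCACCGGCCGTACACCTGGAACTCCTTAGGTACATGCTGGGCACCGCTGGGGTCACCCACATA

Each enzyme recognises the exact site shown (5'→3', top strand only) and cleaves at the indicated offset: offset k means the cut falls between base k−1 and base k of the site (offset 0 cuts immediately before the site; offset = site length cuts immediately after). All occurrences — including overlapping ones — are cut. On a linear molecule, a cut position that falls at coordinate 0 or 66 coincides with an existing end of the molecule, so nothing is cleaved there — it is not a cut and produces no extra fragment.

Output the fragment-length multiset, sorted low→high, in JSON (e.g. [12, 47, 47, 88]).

[2,2,3,4,6,7,8,9,11,14]

Per-enzyme occurrences:
  DwuII CACC/1: at [1, 4, 15, 44, 56] ⇒ [2, 5, 16, 45, 57]
  NpsIV (CGATTGCA, off=0): no sites
  PtaI GCTGG/5: at [38, 48] ⇒ [43, 53]
  BxoII CTCCTTAG/6: at [24] ⇒ [30]
  ZebIX GTACA/4: at [12, 32] ⇒ [16, 36]

All cut coordinates (distinct, sorted): [2, 5, 16, 30, 36, 43, 45, 53, 57]

Fragments:
  [0,2): 2 bp
  [2,5): 3 bp
  [5,16): 11 bp
  [16,30): 14 bp
  [30,36): 6 bp
  [36,43): 7 bp
  [43,45): 2 bp
  [45,53): 8 bp
  [53,57): 4 bp
  [57,66): 9 bp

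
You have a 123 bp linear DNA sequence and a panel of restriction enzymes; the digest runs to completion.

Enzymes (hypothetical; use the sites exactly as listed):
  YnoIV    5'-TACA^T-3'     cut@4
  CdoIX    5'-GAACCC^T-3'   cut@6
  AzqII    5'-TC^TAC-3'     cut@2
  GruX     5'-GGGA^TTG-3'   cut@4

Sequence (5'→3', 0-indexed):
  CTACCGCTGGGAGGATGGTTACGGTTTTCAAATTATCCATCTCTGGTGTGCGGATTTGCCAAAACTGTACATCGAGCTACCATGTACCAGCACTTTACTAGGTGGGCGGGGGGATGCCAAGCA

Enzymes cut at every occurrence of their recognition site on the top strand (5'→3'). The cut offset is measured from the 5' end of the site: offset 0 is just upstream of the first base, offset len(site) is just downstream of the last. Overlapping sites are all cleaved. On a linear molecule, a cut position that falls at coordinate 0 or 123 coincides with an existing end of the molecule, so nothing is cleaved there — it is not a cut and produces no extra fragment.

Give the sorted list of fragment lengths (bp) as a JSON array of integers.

[52,71]

Scan for sites:
  YnoIV (TACAT, off=4): starts [67] → cuts [71]
  CdoIX (GAACCCT, off=6): no sites
  AzqII (TCTAC, off=2): no sites
  GruX (GGGATTG, off=4): no sites

All cut coordinates (distinct, sorted): [71]

Fragment lengths:
  [0,71): 71 bp
  [71,123): 52 bp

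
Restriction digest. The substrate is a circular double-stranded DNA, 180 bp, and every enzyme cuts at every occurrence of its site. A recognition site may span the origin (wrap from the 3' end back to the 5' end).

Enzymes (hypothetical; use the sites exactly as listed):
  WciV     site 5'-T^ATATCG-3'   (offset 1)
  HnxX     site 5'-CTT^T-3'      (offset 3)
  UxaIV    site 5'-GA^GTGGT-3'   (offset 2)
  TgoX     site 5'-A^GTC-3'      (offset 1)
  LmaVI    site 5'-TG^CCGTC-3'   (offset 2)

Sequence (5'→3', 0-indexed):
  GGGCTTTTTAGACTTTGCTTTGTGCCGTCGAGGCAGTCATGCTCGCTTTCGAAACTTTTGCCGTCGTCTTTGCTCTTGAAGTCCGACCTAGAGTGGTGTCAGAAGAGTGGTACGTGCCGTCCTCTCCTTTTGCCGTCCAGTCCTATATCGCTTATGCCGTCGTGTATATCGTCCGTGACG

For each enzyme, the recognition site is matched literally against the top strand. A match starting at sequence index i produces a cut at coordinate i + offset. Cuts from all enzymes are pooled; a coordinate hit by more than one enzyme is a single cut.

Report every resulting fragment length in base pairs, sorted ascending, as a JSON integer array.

[3,3,4,5,5,7,9,9,9,10,10,10,11,12,12,13,13,14,21]

Per-enzyme occurrences:
  WciV TATATCG/1: at [143, 164] ⇒ [144, 165]
  HnxX CTTT/3: at [3, 12, 17, 45, 54, 67, 126] ⇒ [6, 15, 20, 48, 57, 70, 129]
  UxaIV GAGTGGT/2: at [90, 104] ⇒ [92, 106]
  TgoX AGTC/1: at [34, 79, 138] ⇒ [35, 80, 139]
  LmaVI TGCCGTC/2: at [22, 58, 114, 130, 154] ⇒ [24, 60, 116, 132, 156]

Pooled cuts: [6, 15, 20, 24, 35, 48, 57, 60, 70, 80, 92, 106, 116, 129, 132, 139, 144, 156, 165]

Fragment lengths:
  6→15: 9 bp
  15→20: 5 bp
  20→24: 4 bp
  24→35: 11 bp
  35→48: 13 bp
  48→57: 9 bp
  57→60: 3 bp
  60→70: 10 bp
  70→80: 10 bp
  80→92: 12 bp
  92→106: 14 bp
  106→116: 10 bp
  116→129: 13 bp
  129→132: 3 bp
  132→139: 7 bp
  139→144: 5 bp
  144→156: 12 bp
  156→165: 9 bp
  165→6 (wrap): 180-165+6 = 21 bp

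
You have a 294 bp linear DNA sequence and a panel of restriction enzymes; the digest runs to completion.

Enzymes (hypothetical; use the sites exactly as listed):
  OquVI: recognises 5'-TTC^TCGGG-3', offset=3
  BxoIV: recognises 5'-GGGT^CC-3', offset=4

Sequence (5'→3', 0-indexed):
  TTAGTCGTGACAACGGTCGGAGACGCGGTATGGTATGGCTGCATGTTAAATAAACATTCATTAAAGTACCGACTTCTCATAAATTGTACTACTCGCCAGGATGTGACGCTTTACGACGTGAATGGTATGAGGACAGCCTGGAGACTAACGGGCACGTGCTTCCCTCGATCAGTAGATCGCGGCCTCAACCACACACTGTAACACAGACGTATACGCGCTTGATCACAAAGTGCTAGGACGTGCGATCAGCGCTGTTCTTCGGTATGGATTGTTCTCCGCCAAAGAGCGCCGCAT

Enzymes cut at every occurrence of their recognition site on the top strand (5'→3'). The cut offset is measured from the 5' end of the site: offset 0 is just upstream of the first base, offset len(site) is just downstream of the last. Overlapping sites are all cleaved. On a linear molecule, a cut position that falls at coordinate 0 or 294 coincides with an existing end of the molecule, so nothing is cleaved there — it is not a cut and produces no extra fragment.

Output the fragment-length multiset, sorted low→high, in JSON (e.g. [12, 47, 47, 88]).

[294]

Per-enzyme occurrences:
  OquVI (TTCTCGGG, off=3): no sites
  BxoIV (GGGTCC, off=4): no sites

Pooled cuts: ∅

Fragment lengths:
  no cuts → one linear fragment of 294 bp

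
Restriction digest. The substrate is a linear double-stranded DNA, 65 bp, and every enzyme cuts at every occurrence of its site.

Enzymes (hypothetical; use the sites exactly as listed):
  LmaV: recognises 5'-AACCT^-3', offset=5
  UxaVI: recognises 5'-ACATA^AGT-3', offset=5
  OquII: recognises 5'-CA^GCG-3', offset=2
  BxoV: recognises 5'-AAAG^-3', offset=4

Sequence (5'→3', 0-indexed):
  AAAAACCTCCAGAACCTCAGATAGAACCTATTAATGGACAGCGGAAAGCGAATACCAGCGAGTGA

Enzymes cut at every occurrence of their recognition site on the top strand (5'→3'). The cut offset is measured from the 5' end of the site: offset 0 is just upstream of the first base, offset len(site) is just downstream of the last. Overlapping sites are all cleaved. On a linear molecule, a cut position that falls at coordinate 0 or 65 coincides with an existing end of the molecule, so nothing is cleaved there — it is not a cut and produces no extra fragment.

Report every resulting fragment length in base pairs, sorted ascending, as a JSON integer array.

[8,8,8,9,9,11,12]

Site scan:
  LmaV AACCT/5: at [3, 12, 24] ⇒ [8, 17, 29]
  UxaVI (ACATAAGT, off=5): no sites
  OquII CAGCG/2: at [38, 55] ⇒ [40, 57]
  BxoV AAAG/4: at [44] ⇒ [48]

All cut coordinates (distinct, sorted): [8, 17, 29, 40, 48, 57]

Fragments:
  [0,8): 8 bp
  [8,17): 9 bp
  [17,29): 12 bp
  [29,40): 11 bp
  [40,48): 8 bp
  [48,57): 9 bp
  [57,65): 8 bp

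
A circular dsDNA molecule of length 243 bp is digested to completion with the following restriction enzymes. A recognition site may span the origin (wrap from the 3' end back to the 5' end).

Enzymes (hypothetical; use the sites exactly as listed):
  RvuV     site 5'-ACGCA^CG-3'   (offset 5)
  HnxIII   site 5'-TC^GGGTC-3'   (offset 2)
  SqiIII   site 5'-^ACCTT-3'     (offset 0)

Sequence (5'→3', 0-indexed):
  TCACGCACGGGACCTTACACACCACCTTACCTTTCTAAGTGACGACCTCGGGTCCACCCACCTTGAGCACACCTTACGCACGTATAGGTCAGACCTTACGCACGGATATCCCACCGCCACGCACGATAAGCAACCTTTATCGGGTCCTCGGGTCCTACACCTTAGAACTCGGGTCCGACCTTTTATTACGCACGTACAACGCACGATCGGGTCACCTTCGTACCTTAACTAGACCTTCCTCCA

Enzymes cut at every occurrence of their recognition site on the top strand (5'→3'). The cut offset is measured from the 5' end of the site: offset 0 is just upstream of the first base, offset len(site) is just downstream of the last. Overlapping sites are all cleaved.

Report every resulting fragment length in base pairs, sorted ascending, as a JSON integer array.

Per-enzyme occurrences:
  RvuV (ACGCACG, off=5): starts [2, 75, 97, 118, 187, 198] → cuts [7, 80, 102, 123, 192, 203]
  HnxIII (TCGGGTC, off=2): starts [47, 139, 147, 168, 206] → cuts [49, 141, 149, 170, 208]
  SqiIII (ACCTT, off=0): starts [11, 23, 28, 59, 70, 92, 132, 158, 177, 213, 221, 232] → cuts [11, 23, 28, 59, 70, 92, 132, 158, 177, 213, 221, 232]

All cut coordinates (distinct, sorted): [7, 11, 23, 28, 49, 59, 70, 80, 92, 102, 123, 132, 141, 149, 158, 170, 177, 192, 203, 208, 213, 221, 232]

Fragment lengths:
  7→11: 4 bp
  11→23: 12 bp
  23→28: 5 bp
  28→49: 21 bp
  49→59: 10 bp
  59→70: 11 bp
  70→80: 10 bp
  80→92: 12 bp
  92→102: 10 bp
  102→123: 21 bp
  123→132: 9 bp
  132→141: 9 bp
  141→149: 8 bp
  149→158: 9 bp
  158→170: 12 bp
  170→177: 7 bp
  177→192: 15 bp
  192→203: 11 bp
  203→208: 5 bp
  208→213: 5 bp
  213→221: 8 bp
  221→232: 11 bp
  232→7 (wrap): 243-232+7 = 18 bp

[4,5,5,5,7,8,8,9,9,9,10,10,10,11,11,11,12,12,12,15,18,21,21]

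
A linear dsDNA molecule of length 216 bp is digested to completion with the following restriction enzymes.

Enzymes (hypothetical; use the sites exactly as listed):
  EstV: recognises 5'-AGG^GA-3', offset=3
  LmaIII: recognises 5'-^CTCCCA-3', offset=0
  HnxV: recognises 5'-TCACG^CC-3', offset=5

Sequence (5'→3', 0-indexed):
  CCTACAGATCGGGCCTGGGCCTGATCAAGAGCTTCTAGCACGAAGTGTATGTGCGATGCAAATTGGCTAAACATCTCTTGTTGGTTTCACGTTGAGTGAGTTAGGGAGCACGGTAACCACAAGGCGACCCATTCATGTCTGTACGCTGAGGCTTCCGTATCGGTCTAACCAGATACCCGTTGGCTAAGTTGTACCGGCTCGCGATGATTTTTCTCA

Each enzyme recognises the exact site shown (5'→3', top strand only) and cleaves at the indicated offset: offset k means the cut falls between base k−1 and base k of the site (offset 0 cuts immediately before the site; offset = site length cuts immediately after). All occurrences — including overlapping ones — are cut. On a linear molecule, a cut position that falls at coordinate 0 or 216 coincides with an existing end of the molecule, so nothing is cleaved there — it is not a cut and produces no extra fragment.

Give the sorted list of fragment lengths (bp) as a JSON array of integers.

Site scan:
  EstV AGGGA/3: at [102] ⇒ [105]
  LmaIII (CTCCCA, off=0): no sites
  HnxV (TCACGCC, off=5): no sites

Pooled cuts: [105]

Fragment lengths:
  [0,105): 105 bp
  [105,216): 111 bp

[105,111]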